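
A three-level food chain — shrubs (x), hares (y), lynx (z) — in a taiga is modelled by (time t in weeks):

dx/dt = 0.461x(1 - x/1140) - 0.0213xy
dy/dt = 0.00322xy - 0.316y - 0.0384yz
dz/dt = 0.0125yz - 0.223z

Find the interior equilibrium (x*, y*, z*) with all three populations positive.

From dz/dt = 0: 0.0125y* = 0.223, so y* = 17.8.
From dx/dt = 0: 0.461(1 - x*/1140) = 0.0213·17.8, giving x* = 1140·(1 - 0.824) = 200.
From dy/dt = 0: 0.00322·200 - 0.316 = 0.0384z*, so z* = 0.329/0.0384 = 8.57.

x* ≈ 200, y* ≈ 17.8, z* ≈ 8.57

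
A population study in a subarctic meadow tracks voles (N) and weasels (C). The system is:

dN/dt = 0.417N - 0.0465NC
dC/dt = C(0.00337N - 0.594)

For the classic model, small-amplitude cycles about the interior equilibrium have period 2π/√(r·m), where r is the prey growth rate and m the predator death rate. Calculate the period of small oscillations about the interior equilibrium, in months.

Here r = 0.417 and m = 0.594, so r·m = 0.248.
ω = √0.248 = 0.498 per month, hence T = 2π/ω ≈ 12.6 months.

T ≈ 12.6 months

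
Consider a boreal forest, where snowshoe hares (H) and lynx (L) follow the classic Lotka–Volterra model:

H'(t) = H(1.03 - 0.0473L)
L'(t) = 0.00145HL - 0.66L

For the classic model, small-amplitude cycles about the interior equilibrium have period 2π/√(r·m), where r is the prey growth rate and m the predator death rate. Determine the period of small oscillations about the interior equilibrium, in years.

Here r = 1.03 and m = 0.66, so r·m = 0.68.
ω = √0.68 = 0.824 per year, hence T = 2π/ω ≈ 7.62 years.

T ≈ 7.62 years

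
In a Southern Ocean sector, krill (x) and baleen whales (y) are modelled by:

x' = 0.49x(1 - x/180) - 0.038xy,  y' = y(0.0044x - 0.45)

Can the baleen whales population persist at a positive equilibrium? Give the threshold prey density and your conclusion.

Threshold x = 102; K > 102, so yes, the predator persists.

The predator equation gives dy/dt > 0 only when x > 0.45/0.0044 = 102.
Without the predator, x → K = 180. Since 180 > 102, the predator can invade and persist.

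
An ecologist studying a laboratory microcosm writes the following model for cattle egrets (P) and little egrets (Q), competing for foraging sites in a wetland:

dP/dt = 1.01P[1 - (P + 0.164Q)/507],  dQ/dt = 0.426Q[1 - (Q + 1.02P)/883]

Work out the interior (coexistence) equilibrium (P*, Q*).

Setting both brackets to zero gives the nullclines P + 0.164Q = 507 and 1.02P + Q = 883.
Substituting Q = 883 - 1.02P into the first: P(1 - 0.164·1.02) = 507 - 0.164·883.
So P* = 362/0.833 = 435, and then Q* = 883 - 1.02·435 = 439.

P* ≈ 435, Q* ≈ 439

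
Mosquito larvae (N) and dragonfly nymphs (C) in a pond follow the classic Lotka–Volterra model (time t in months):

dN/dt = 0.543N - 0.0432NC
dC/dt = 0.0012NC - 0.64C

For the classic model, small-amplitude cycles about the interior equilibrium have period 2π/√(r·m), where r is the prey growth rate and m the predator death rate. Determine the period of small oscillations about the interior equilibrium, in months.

T ≈ 10.7 months

Here r = 0.543 and m = 0.64, so r·m = 0.348.
ω = √0.348 = 0.59 per month, hence T = 2π/ω ≈ 10.7 months.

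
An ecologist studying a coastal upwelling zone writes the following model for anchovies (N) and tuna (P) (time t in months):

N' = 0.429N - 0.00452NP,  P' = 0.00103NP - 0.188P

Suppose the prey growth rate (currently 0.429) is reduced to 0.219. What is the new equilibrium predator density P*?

P* ≈ 48.5

At the interior fixed point, setting dN/dt = 0 with N > 0 fixes P* = (prey growth rate)/(NP coefficient) — independent of the other coefficients.
With the change, P* = 0.219/0.00452 = 48.5; it falls from 94.9.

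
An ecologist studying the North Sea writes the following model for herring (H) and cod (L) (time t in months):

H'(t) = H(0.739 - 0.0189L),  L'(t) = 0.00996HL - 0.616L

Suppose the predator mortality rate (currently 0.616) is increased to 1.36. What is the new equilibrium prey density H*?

At the interior fixed point, setting dL/dt = 0 with L > 0 fixes H* = (predator death rate)/(HL coefficient) — independent of the other coefficients.
With the change, H* = 1.36/0.00996 = 137; it rises from 61.8.

H* ≈ 137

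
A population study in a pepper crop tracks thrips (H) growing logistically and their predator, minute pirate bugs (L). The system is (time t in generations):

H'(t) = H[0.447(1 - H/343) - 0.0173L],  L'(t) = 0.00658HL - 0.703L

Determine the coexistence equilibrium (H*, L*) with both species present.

H* ≈ 107, L* ≈ 17.8

From dL/dt = 0 with L > 0: 0.00658H* = 0.703, so H* = 107.
Substitute into dH/dt = 0: 0.447(1 - 107/343) = 0.0173L*.
The bracket is 0.689, giving L* = 0.308/0.0173 = 17.8.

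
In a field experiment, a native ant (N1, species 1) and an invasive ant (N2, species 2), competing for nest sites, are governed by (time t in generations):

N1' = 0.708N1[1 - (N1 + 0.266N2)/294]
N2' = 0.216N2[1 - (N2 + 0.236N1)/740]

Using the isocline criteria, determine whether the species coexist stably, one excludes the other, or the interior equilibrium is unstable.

stable coexistence

Compare the nullcline intercepts: K1/α12 = 294/0.266 = 1110 > K2 = 740; K2/α21 = 740/0.236 = 3140 > K1 = 294.
Since both inequalities hold, each species can invade when rare, so the interior equilibrium is stable.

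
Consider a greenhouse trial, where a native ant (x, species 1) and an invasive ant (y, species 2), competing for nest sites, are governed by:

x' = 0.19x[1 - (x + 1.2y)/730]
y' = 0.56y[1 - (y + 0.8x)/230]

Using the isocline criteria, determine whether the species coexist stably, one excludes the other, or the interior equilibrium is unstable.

species 1 excludes species 2

Compare the nullcline intercepts: K1/α12 = 730/1.2 = 608 > K2 = 230; K2/α21 = 230/0.8 = 288 < K1 = 730.
Since the inequalities point opposite ways, species 1 can invade but species 2 cannot.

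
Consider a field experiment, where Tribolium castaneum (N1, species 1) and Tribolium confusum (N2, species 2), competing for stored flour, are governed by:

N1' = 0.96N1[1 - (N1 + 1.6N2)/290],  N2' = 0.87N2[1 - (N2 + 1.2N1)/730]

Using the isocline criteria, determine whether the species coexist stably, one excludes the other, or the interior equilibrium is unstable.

species 2 excludes species 1

Compare the nullcline intercepts: K1/α12 = 290/1.6 = 181 < K2 = 730; K2/α21 = 730/1.2 = 608 > K1 = 290.
Since the inequalities point opposite ways, species 2 can invade but species 1 cannot.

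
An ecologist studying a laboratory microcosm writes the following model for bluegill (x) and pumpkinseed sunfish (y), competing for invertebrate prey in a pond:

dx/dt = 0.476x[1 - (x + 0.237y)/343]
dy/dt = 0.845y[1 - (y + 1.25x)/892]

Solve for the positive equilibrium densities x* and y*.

x* ≈ 187, y* ≈ 658

Setting both brackets to zero gives the nullclines x + 0.237y = 343 and 1.25x + y = 892.
Substituting y = 892 - 1.25x into the first: x(1 - 0.237·1.25) = 343 - 0.237·892.
So x* = 132/0.704 = 187, and then y* = 892 - 1.25·187 = 658.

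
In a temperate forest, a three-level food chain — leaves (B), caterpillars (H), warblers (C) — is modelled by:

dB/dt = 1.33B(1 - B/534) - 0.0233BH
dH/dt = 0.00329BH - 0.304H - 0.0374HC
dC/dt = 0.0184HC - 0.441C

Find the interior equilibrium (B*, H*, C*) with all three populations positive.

From dC/dt = 0: 0.0184H* = 0.441, so H* = 24.
From dB/dt = 0: 1.33(1 - B*/534) = 0.0233·24, giving B* = 534·(1 - 0.42) = 310.
From dH/dt = 0: 0.00329·310 - 0.304 = 0.0374C*, so C* = 0.715/0.0374 = 19.1.

B* ≈ 310, H* ≈ 24, C* ≈ 19.1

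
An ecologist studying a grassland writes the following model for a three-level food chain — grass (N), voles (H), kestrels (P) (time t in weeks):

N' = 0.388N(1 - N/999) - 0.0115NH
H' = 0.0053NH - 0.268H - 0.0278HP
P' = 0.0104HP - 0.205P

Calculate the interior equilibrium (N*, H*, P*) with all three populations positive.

From dP/dt = 0: 0.0104H* = 0.205, so H* = 19.7.
From dN/dt = 0: 0.388(1 - N*/999) = 0.0115·19.7, giving N* = 999·(1 - 0.584) = 415.
From dH/dt = 0: 0.0053·415 - 0.268 = 0.0278P*, so P* = 1.93/0.0278 = 69.5.

N* ≈ 415, H* ≈ 19.7, P* ≈ 69.5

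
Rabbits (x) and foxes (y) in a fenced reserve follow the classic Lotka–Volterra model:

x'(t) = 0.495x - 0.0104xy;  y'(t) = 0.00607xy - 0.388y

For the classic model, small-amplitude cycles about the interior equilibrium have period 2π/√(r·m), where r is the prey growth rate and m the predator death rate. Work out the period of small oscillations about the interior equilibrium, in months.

T ≈ 14.3 months

Here r = 0.495 and m = 0.388, so r·m = 0.192.
ω = √0.192 = 0.438 per month, hence T = 2π/ω ≈ 14.3 months.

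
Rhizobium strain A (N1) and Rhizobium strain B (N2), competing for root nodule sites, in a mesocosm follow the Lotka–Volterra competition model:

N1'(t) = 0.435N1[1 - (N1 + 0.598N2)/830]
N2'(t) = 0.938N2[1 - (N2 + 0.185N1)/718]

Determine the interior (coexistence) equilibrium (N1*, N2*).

Setting both brackets to zero gives the nullclines N1 + 0.598N2 = 830 and 0.185N1 + N2 = 718.
Substituting N2 = 718 - 0.185N1 into the first: N1(1 - 0.598·0.185) = 830 - 0.598·718.
So N1* = 401/0.889 = 450, and then N2* = 718 - 0.185·450 = 635.

N1* ≈ 450, N2* ≈ 635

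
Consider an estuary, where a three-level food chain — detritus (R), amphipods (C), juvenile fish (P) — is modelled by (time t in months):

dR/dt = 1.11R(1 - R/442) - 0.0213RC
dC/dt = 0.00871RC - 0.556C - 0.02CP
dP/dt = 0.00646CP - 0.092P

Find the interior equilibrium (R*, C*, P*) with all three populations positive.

From dP/dt = 0: 0.00646C* = 0.092, so C* = 14.2.
From dR/dt = 0: 1.11(1 - R*/442) = 0.0213·14.2, giving R* = 442·(1 - 0.273) = 321.
From dC/dt = 0: 0.00871·321 - 0.556 = 0.02P*, so P* = 2.24/0.02 = 112.

R* ≈ 321, C* ≈ 14.2, P* ≈ 112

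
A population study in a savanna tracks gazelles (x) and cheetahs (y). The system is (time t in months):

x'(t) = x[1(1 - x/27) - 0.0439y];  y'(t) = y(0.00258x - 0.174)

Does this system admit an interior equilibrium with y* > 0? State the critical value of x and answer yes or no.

The predator equation gives dy/dt > 0 only when x > 0.174/0.00258 = 67.4.
Without the predator, x → K = 27. Since 27 < 67.4, the predator cannot invade.

Threshold x = 67.4; K < 67.4, so no, the predator goes extinct.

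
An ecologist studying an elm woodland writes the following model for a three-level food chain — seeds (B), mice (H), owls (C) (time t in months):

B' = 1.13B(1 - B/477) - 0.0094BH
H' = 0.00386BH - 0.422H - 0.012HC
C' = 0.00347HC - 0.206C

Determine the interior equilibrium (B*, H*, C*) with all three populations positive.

B* ≈ 241, H* ≈ 59.4, C* ≈ 42.5

From dC/dt = 0: 0.00347H* = 0.206, so H* = 59.4.
From dB/dt = 0: 1.13(1 - B*/477) = 0.0094·59.4, giving B* = 477·(1 - 0.494) = 241.
From dH/dt = 0: 0.00386·241 - 0.422 = 0.012C*, so C* = 0.51/0.012 = 42.5.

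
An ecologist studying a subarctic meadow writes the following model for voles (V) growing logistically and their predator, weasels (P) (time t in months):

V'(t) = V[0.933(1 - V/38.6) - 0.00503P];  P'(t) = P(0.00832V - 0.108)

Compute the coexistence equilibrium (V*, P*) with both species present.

From dP/dt = 0 with P > 0: 0.00832V* = 0.108, so V* = 13.
Substitute into dV/dt = 0: 0.933(1 - 13/38.6) = 0.00503P*.
The bracket is 0.664, giving P* = 0.619/0.00503 = 123.

V* ≈ 13, P* ≈ 123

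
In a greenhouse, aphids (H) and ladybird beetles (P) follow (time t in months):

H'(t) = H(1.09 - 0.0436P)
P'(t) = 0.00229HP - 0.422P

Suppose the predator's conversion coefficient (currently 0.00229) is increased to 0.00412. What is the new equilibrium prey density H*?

H* ≈ 102

At the interior fixed point, setting dP/dt = 0 with P > 0 fixes H* = (predator death rate)/(HP coefficient) — independent of the other coefficients.
With the change, H* = 0.422/0.00412 = 102; it falls from 184.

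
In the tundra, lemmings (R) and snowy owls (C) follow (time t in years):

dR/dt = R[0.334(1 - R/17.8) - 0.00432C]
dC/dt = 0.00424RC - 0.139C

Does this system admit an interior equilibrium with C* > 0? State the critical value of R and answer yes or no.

The predator equation gives dC/dt > 0 only when R > 0.139/0.00424 = 32.8.
Without the predator, R → K = 17.8. Since 17.8 < 32.8, the predator cannot invade.

Threshold R = 32.8; K < 32.8, so no, the predator goes extinct.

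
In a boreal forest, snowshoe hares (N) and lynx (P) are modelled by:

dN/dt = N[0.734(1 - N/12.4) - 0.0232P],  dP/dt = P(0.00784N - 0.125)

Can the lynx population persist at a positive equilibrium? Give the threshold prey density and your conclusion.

Threshold N = 15.9; K < 15.9, so no, the predator goes extinct.

The predator equation gives dP/dt > 0 only when N > 0.125/0.00784 = 15.9.
Without the predator, N → K = 12.4. Since 12.4 < 15.9, the predator cannot invade.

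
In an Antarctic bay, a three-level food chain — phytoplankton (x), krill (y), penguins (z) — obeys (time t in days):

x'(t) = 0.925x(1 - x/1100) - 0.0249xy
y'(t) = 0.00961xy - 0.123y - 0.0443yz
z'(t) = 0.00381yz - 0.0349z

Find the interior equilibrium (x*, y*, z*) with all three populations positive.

From dz/dt = 0: 0.00381y* = 0.0349, so y* = 9.16.
From dx/dt = 0: 0.925(1 - x*/1100) = 0.0249·9.16, giving x* = 1100·(1 - 0.247) = 829.
From dy/dt = 0: 0.00961·829 - 0.123 = 0.0443z*, so z* = 7.84/0.0443 = 177.

x* ≈ 829, y* ≈ 9.16, z* ≈ 177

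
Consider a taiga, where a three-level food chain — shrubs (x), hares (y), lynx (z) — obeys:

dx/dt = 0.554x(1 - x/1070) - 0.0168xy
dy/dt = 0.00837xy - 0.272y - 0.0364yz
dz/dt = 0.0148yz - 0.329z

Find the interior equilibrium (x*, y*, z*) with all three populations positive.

x* ≈ 349, y* ≈ 22.2, z* ≈ 72.7

From dz/dt = 0: 0.0148y* = 0.329, so y* = 22.2.
From dx/dt = 0: 0.554(1 - x*/1070) = 0.0168·22.2, giving x* = 1070·(1 - 0.674) = 349.
From dy/dt = 0: 0.00837·349 - 0.272 = 0.0364z*, so z* = 2.65/0.0364 = 72.7.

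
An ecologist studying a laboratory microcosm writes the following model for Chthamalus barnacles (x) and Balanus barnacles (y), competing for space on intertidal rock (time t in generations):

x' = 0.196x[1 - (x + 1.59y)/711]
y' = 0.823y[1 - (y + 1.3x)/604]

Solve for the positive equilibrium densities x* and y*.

x* ≈ 234, y* ≈ 300

Setting both brackets to zero gives the nullclines x + 1.59y = 711 and 1.3x + y = 604.
Substituting y = 604 - 1.3x into the first: x(1 - 1.59·1.3) = 711 - 1.59·604.
So x* = -249/-1.07 = 234, and then y* = 604 - 1.3·234 = 300.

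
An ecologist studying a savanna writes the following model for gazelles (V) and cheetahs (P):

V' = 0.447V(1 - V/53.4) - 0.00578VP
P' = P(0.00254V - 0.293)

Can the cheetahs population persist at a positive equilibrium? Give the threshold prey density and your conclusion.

Threshold V = 115; K < 115, so no, the predator goes extinct.

The predator equation gives dP/dt > 0 only when V > 0.293/0.00254 = 115.
Without the predator, V → K = 53.4. Since 53.4 < 115, the predator cannot invade.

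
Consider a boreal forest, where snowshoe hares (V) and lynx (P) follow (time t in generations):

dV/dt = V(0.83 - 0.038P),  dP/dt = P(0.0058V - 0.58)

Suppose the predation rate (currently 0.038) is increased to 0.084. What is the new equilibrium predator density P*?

At the interior fixed point, setting dV/dt = 0 with V > 0 fixes P* = (prey growth rate)/(VP coefficient) — independent of the other coefficients.
With the change, P* = 0.83/0.084 = 9.88; it falls from 21.8.

P* ≈ 9.88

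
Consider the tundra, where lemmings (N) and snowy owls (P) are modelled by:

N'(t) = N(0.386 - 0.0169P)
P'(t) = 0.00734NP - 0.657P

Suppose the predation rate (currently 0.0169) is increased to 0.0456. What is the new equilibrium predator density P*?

At the interior fixed point, setting dN/dt = 0 with N > 0 fixes P* = (prey growth rate)/(NP coefficient) — independent of the other coefficients.
With the change, P* = 0.386/0.0456 = 8.46; it falls from 22.8.

P* ≈ 8.46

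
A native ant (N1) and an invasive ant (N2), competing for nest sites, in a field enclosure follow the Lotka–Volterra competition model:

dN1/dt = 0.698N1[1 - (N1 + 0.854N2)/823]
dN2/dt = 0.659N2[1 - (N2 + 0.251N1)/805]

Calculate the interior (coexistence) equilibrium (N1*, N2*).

N1* ≈ 173, N2* ≈ 762

Setting both brackets to zero gives the nullclines N1 + 0.854N2 = 823 and 0.251N1 + N2 = 805.
Substituting N2 = 805 - 0.251N1 into the first: N1(1 - 0.854·0.251) = 823 - 0.854·805.
So N1* = 136/0.786 = 173, and then N2* = 805 - 0.251·173 = 762.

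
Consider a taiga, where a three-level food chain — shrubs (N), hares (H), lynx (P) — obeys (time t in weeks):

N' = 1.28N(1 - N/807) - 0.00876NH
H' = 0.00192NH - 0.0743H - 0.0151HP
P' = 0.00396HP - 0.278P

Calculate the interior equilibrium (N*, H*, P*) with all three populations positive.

N* ≈ 419, H* ≈ 70.2, P* ≈ 48.4

From dP/dt = 0: 0.00396H* = 0.278, so H* = 70.2.
From dN/dt = 0: 1.28(1 - N*/807) = 0.00876·70.2, giving N* = 807·(1 - 0.48) = 419.
From dH/dt = 0: 0.00192·419 - 0.0743 = 0.0151P*, so P* = 0.731/0.0151 = 48.4.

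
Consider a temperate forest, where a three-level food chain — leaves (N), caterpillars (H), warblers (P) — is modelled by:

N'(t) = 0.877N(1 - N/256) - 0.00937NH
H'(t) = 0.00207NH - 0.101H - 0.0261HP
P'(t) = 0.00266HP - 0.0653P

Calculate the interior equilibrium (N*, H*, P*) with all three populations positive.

N* ≈ 189, H* ≈ 24.5, P* ≈ 11.1

From dP/dt = 0: 0.00266H* = 0.0653, so H* = 24.5.
From dN/dt = 0: 0.877(1 - N*/256) = 0.00937·24.5, giving N* = 256·(1 - 0.262) = 189.
From dH/dt = 0: 0.00207·189 - 0.101 = 0.0261P*, so P* = 0.29/0.0261 = 11.1.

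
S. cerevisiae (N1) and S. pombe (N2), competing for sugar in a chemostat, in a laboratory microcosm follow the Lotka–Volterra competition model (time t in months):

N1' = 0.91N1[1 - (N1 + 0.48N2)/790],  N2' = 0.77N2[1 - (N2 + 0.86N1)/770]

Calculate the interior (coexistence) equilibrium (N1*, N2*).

N1* ≈ 716, N2* ≈ 154

Setting both brackets to zero gives the nullclines N1 + 0.48N2 = 790 and 0.86N1 + N2 = 770.
Substituting N2 = 770 - 0.86N1 into the first: N1(1 - 0.48·0.86) = 790 - 0.48·770.
So N1* = 420/0.587 = 716, and then N2* = 770 - 0.86·716 = 154.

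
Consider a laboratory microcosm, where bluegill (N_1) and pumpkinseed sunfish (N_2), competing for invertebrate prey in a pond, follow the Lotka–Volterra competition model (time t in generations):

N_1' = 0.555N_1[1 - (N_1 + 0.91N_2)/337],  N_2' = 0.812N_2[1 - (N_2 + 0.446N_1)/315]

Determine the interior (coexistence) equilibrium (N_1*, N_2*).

Setting both brackets to zero gives the nullclines N_1 + 0.91N_2 = 337 and 0.446N_1 + N_2 = 315.
Substituting N_2 = 315 - 0.446N_1 into the first: N_1(1 - 0.91·0.446) = 337 - 0.91·315.
So N_1* = 50.3/0.594 = 84.7, and then N_2* = 315 - 0.446·84.7 = 277.

N_1* ≈ 84.7, N_2* ≈ 277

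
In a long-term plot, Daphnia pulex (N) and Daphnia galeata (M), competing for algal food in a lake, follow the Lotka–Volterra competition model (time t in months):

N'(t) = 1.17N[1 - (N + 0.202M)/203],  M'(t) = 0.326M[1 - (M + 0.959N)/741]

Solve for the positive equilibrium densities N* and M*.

Setting both brackets to zero gives the nullclines N + 0.202M = 203 and 0.959N + M = 741.
Substituting M = 741 - 0.959N into the first: N(1 - 0.202·0.959) = 203 - 0.202·741.
So N* = 53.3/0.806 = 66.1, and then M* = 741 - 0.959·66.1 = 678.

N* ≈ 66.1, M* ≈ 678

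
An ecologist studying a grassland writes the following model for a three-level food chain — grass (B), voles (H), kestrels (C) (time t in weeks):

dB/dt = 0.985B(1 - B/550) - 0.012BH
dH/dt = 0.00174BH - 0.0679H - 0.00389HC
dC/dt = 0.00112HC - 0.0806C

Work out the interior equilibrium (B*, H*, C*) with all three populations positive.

From dC/dt = 0: 0.00112H* = 0.0806, so H* = 72.
From dB/dt = 0: 0.985(1 - B*/550) = 0.012·72, giving B* = 550·(1 - 0.877) = 67.8.
From dH/dt = 0: 0.00174·67.8 - 0.0679 = 0.00389C*, so C* = 0.0501/0.00389 = 12.9.

B* ≈ 67.8, H* ≈ 72, C* ≈ 12.9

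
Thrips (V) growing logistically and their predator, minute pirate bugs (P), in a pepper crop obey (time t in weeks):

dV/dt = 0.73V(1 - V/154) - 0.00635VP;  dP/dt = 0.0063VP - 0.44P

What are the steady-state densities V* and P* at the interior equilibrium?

V* ≈ 69.8, P* ≈ 62.8

From dP/dt = 0 with P > 0: 0.0063V* = 0.44, so V* = 69.8.
Substitute into dV/dt = 0: 0.73(1 - 69.8/154) = 0.00635P*.
The bracket is 0.546, giving P* = 0.399/0.00635 = 62.8.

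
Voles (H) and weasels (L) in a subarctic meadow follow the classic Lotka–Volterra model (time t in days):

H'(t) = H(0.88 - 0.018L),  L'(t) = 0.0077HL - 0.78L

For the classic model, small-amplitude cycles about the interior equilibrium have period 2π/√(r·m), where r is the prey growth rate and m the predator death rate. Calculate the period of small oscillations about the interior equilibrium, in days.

Here r = 0.88 and m = 0.78, so r·m = 0.686.
ω = √0.686 = 0.828 per day, hence T = 2π/ω ≈ 7.58 days.

T ≈ 7.58 days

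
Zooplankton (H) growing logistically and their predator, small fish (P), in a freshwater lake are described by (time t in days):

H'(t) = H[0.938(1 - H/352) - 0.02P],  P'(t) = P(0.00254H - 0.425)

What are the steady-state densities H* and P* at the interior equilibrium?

From dP/dt = 0 with P > 0: 0.00254H* = 0.425, so H* = 167.
Substitute into dH/dt = 0: 0.938(1 - 167/352) = 0.02P*.
The bracket is 0.525, giving P* = 0.492/0.02 = 24.6.

H* ≈ 167, P* ≈ 24.6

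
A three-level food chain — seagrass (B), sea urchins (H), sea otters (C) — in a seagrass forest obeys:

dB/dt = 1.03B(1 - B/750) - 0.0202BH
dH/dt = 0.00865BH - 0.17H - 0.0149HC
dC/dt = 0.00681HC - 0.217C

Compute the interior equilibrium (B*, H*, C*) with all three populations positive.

B* ≈ 281, H* ≈ 31.9, C* ≈ 152

From dC/dt = 0: 0.00681H* = 0.217, so H* = 31.9.
From dB/dt = 0: 1.03(1 - B*/750) = 0.0202·31.9, giving B* = 750·(1 - 0.625) = 281.
From dH/dt = 0: 0.00865·281 - 0.17 = 0.0149C*, so C* = 2.26/0.0149 = 152.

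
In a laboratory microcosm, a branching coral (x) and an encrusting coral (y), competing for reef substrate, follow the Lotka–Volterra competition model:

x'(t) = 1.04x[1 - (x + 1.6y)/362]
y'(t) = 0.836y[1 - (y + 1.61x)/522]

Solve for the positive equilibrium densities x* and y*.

Setting both brackets to zero gives the nullclines x + 1.6y = 362 and 1.61x + y = 522.
Substituting y = 522 - 1.61x into the first: x(1 - 1.6·1.61) = 362 - 1.6·522.
So x* = -473/-1.58 = 300, and then y* = 522 - 1.61·300 = 38.6.

x* ≈ 300, y* ≈ 38.6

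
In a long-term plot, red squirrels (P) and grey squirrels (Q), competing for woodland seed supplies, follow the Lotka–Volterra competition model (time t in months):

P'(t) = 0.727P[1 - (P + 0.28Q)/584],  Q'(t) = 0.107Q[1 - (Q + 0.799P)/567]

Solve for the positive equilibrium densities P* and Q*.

Setting both brackets to zero gives the nullclines P + 0.28Q = 584 and 0.799P + Q = 567.
Substituting Q = 567 - 0.799P into the first: P(1 - 0.28·0.799) = 584 - 0.28·567.
So P* = 425/0.776 = 548, and then Q* = 567 - 0.799·548 = 129.

P* ≈ 548, Q* ≈ 129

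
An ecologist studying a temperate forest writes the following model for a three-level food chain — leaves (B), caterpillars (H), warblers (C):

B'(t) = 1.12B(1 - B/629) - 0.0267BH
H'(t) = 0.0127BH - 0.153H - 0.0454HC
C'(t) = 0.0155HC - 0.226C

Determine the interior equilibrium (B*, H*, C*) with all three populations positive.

B* ≈ 410, H* ≈ 14.6, C* ≈ 111

From dC/dt = 0: 0.0155H* = 0.226, so H* = 14.6.
From dB/dt = 0: 1.12(1 - B*/629) = 0.0267·14.6, giving B* = 629·(1 - 0.348) = 410.
From dH/dt = 0: 0.0127·410 - 0.153 = 0.0454C*, so C* = 5.06/0.0454 = 111.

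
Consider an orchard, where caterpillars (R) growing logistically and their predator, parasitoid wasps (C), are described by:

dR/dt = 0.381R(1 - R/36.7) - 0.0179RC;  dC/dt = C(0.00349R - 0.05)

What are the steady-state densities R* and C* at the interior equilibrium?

From dC/dt = 0 with C > 0: 0.00349R* = 0.05, so R* = 14.3.
Substitute into dR/dt = 0: 0.381(1 - 14.3/36.7) = 0.0179C*.
The bracket is 0.61, giving C* = 0.232/0.0179 = 13.

R* ≈ 14.3, C* ≈ 13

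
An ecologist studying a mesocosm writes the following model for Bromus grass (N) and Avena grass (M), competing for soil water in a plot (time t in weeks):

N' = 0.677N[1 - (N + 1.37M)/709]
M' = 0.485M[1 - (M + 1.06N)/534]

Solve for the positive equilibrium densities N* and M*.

Setting both brackets to zero gives the nullclines N + 1.37M = 709 and 1.06N + M = 534.
Substituting M = 534 - 1.06N into the first: N(1 - 1.37·1.06) = 709 - 1.37·534.
So N* = -22.6/-0.452 = 49.9, and then M* = 534 - 1.06·49.9 = 481.

N* ≈ 49.9, M* ≈ 481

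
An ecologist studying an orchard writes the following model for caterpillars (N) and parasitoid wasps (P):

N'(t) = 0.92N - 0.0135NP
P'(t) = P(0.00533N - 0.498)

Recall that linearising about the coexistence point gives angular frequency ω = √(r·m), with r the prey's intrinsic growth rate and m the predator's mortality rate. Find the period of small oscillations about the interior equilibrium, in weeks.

Here r = 0.92 and m = 0.498, so r·m = 0.458.
ω = √0.458 = 0.677 per week, hence T = 2π/ω ≈ 9.28 weeks.

T ≈ 9.28 weeks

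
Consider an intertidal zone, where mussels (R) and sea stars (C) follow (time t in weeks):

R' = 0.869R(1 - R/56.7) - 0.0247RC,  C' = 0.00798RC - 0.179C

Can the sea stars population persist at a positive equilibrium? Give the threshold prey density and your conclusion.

Threshold R = 22.4; K > 22.4, so yes, the predator persists.

The predator equation gives dC/dt > 0 only when R > 0.179/0.00798 = 22.4.
Without the predator, R → K = 56.7. Since 56.7 > 22.4, the predator can invade and persist.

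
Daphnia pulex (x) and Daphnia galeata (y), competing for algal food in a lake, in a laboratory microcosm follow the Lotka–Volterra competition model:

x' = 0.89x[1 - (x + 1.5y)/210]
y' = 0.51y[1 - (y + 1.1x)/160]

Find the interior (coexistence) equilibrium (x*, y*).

Setting both brackets to zero gives the nullclines x + 1.5y = 210 and 1.1x + y = 160.
Substituting y = 160 - 1.1x into the first: x(1 - 1.5·1.1) = 210 - 1.5·160.
So x* = -30/-0.65 = 46.2, and then y* = 160 - 1.1·46.2 = 109.

x* ≈ 46.2, y* ≈ 109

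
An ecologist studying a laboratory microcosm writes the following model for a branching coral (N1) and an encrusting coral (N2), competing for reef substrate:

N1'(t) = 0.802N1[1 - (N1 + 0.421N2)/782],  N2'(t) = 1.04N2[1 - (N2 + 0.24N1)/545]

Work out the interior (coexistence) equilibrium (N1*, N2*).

Setting both brackets to zero gives the nullclines N1 + 0.421N2 = 782 and 0.24N1 + N2 = 545.
Substituting N2 = 545 - 0.24N1 into the first: N1(1 - 0.421·0.24) = 782 - 0.421·545.
So N1* = 553/0.899 = 615, and then N2* = 545 - 0.24·615 = 397.

N1* ≈ 615, N2* ≈ 397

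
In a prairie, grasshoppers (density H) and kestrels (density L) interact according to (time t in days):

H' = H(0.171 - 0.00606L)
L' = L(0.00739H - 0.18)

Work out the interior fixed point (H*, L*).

Set dL/dt = 0 with L > 0: 0.00739H - 0.18 = 0, so H* = 0.18/0.00739 = 24.4.
Set dH/dt = 0 with H > 0: 0.171 - 0.00606L = 0, so L* = 0.171/0.00606 = 28.2.

H* ≈ 24.4, L* ≈ 28.2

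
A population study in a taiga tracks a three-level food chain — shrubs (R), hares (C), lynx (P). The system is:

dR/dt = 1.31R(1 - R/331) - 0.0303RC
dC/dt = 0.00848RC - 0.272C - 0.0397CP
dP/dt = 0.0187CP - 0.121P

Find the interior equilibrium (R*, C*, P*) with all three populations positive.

From dP/dt = 0: 0.0187C* = 0.121, so C* = 6.47.
From dR/dt = 0: 1.31(1 - R*/331) = 0.0303·6.47, giving R* = 331·(1 - 0.15) = 281.
From dC/dt = 0: 0.00848·281 - 0.272 = 0.0397P*, so P* = 2.11/0.0397 = 53.3.

R* ≈ 281, C* ≈ 6.47, P* ≈ 53.3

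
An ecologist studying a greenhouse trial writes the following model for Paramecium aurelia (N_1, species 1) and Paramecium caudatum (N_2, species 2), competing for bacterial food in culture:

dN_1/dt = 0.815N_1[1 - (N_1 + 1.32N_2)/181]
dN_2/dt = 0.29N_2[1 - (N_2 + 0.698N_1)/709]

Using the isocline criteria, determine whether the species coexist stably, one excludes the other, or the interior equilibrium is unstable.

Compare the nullcline intercepts: K1/α12 = 181/1.32 = 137 < K2 = 709; K2/α21 = 709/0.698 = 1020 > K1 = 181.
Since the inequalities point opposite ways, species 2 can invade but species 1 cannot.

species 2 excludes species 1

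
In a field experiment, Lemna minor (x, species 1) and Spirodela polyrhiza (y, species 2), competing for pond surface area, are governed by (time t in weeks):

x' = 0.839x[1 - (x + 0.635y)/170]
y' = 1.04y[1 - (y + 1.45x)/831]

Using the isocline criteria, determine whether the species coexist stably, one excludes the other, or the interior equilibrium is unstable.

species 2 excludes species 1

Compare the nullcline intercepts: K1/α12 = 170/0.635 = 268 < K2 = 831; K2/α21 = 831/1.45 = 573 > K1 = 170.
Since the inequalities point opposite ways, species 2 can invade but species 1 cannot.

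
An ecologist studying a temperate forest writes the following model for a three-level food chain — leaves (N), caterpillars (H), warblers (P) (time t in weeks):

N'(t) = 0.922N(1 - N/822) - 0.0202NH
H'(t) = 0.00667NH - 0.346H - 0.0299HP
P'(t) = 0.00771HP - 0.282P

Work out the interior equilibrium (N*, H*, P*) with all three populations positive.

From dP/dt = 0: 0.00771H* = 0.282, so H* = 36.6.
From dN/dt = 0: 0.922(1 - N*/822) = 0.0202·36.6, giving N* = 822·(1 - 0.801) = 163.
From dH/dt = 0: 0.00667·163 - 0.346 = 0.0299P*, so P* = 0.743/0.0299 = 24.9.

N* ≈ 163, H* ≈ 36.6, P* ≈ 24.9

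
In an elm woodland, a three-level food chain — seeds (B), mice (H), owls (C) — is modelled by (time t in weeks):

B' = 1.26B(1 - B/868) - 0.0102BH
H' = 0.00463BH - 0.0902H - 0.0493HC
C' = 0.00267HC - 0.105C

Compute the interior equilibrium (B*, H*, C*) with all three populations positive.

B* ≈ 592, H* ≈ 39.3, C* ≈ 53.7

From dC/dt = 0: 0.00267H* = 0.105, so H* = 39.3.
From dB/dt = 0: 1.26(1 - B*/868) = 0.0102·39.3, giving B* = 868·(1 - 0.318) = 592.
From dH/dt = 0: 0.00463·592 - 0.0902 = 0.0493C*, so C* = 2.65/0.0493 = 53.7.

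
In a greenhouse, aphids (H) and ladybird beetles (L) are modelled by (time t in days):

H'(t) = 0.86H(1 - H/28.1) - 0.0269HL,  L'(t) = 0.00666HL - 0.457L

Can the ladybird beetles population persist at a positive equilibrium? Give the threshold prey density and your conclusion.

The predator equation gives dL/dt > 0 only when H > 0.457/0.00666 = 68.6.
Without the predator, H → K = 28.1. Since 28.1 < 68.6, the predator cannot invade.

Threshold H = 68.6; K < 68.6, so no, the predator goes extinct.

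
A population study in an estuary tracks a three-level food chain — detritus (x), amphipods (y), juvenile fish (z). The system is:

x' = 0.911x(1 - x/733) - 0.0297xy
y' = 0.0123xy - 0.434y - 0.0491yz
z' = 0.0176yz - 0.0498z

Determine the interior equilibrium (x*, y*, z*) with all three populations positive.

From dz/dt = 0: 0.0176y* = 0.0498, so y* = 2.83.
From dx/dt = 0: 0.911(1 - x*/733) = 0.0297·2.83, giving x* = 733·(1 - 0.0922) = 665.
From dy/dt = 0: 0.0123·665 - 0.434 = 0.0491z*, so z* = 7.75/0.0491 = 158.

x* ≈ 665, y* ≈ 2.83, z* ≈ 158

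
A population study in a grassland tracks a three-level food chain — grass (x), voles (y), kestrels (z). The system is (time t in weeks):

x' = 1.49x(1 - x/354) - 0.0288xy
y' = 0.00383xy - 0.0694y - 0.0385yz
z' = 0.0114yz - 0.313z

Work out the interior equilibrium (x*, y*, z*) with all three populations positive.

From dz/dt = 0: 0.0114y* = 0.313, so y* = 27.5.
From dx/dt = 0: 1.49(1 - x*/354) = 0.0288·27.5, giving x* = 354·(1 - 0.531) = 166.
From dy/dt = 0: 0.00383·166 - 0.0694 = 0.0385z*, so z* = 0.567/0.0385 = 14.7.

x* ≈ 166, y* ≈ 27.5, z* ≈ 14.7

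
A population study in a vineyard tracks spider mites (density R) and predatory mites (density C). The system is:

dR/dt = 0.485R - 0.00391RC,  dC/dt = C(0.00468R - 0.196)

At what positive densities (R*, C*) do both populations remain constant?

Set dC/dt = 0 with C > 0: 0.00468R - 0.196 = 0, so R* = 0.196/0.00468 = 41.9.
Set dR/dt = 0 with R > 0: 0.485 - 0.00391C = 0, so C* = 0.485/0.00391 = 124.

R* ≈ 41.9, C* ≈ 124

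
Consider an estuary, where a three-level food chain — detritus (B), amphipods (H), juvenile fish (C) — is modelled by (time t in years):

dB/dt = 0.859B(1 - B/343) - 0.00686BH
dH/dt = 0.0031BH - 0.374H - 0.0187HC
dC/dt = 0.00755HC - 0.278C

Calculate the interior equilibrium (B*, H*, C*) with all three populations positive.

From dC/dt = 0: 0.00755H* = 0.278, so H* = 36.8.
From dB/dt = 0: 0.859(1 - B*/343) = 0.00686·36.8, giving B* = 343·(1 - 0.294) = 242.
From dH/dt = 0: 0.0031·242 - 0.374 = 0.0187C*, so C* = 0.377/0.0187 = 20.1.

B* ≈ 242, H* ≈ 36.8, C* ≈ 20.1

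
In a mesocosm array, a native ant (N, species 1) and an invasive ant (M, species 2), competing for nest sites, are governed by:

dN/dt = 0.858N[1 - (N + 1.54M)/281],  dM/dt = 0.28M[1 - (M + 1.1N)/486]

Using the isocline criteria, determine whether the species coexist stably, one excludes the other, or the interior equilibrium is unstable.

Compare the nullcline intercepts: K1/α12 = 281/1.54 = 182 < K2 = 486; K2/α21 = 486/1.1 = 442 > K1 = 281.
Since the inequalities point opposite ways, species 2 can invade but species 1 cannot.

species 2 excludes species 1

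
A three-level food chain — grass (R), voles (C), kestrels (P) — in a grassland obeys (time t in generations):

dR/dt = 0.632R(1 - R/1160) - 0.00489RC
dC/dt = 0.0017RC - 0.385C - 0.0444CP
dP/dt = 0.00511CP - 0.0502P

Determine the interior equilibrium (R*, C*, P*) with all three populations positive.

R* ≈ 1070, C* ≈ 9.82, P* ≈ 32.4

From dP/dt = 0: 0.00511C* = 0.0502, so C* = 9.82.
From dR/dt = 0: 0.632(1 - R*/1160) = 0.00489·9.82, giving R* = 1160·(1 - 0.076) = 1070.
From dC/dt = 0: 0.0017·1070 - 0.385 = 0.0444P*, so P* = 1.44/0.0444 = 32.4.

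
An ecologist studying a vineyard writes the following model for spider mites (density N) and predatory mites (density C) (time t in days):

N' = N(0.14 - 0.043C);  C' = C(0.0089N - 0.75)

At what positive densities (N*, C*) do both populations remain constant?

N* ≈ 84.3, C* ≈ 3.26

Set dC/dt = 0 with C > 0: 0.0089N - 0.75 = 0, so N* = 0.75/0.0089 = 84.3.
Set dN/dt = 0 with N > 0: 0.14 - 0.043C = 0, so C* = 0.14/0.043 = 3.26.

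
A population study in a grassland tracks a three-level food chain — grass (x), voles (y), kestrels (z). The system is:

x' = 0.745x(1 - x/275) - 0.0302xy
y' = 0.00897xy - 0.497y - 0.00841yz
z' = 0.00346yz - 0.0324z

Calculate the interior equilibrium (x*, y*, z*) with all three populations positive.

x* ≈ 171, y* ≈ 9.36, z* ≈ 123

From dz/dt = 0: 0.00346y* = 0.0324, so y* = 9.36.
From dx/dt = 0: 0.745(1 - x*/275) = 0.0302·9.36, giving x* = 275·(1 - 0.38) = 171.
From dy/dt = 0: 0.00897·171 - 0.497 = 0.00841z*, so z* = 1.03/0.00841 = 123.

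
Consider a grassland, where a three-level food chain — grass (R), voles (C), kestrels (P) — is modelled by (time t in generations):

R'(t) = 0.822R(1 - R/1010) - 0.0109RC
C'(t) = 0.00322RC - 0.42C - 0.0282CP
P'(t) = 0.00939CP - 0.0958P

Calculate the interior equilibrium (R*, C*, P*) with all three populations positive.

R* ≈ 873, C* ≈ 10.2, P* ≈ 84.8

From dP/dt = 0: 0.00939C* = 0.0958, so C* = 10.2.
From dR/dt = 0: 0.822(1 - R*/1010) = 0.0109·10.2, giving R* = 1010·(1 - 0.135) = 873.
From dC/dt = 0: 0.00322·873 - 0.42 = 0.0282P*, so P* = 2.39/0.0282 = 84.8.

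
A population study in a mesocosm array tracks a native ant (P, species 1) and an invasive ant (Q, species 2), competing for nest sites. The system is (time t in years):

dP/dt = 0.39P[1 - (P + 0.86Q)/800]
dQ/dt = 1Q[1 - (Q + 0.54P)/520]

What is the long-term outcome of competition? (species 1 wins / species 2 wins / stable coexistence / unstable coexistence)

Compare the nullcline intercepts: K1/α12 = 800/0.86 = 930 > K2 = 520; K2/α21 = 520/0.54 = 963 > K1 = 800.
Since both inequalities hold, each species can invade when rare, so the interior equilibrium is stable.

stable coexistence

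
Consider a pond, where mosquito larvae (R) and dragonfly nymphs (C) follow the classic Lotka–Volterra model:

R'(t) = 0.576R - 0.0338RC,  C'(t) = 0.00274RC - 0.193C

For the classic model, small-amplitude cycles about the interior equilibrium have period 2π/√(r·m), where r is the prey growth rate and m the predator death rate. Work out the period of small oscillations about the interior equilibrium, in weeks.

Here r = 0.576 and m = 0.193, so r·m = 0.111.
ω = √0.111 = 0.333 per week, hence T = 2π/ω ≈ 18.8 weeks.

T ≈ 18.8 weeks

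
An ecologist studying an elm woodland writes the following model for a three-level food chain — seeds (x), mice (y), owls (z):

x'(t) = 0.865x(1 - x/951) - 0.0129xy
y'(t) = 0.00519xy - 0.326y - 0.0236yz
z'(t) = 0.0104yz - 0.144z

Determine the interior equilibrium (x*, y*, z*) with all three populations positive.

x* ≈ 755, y* ≈ 13.8, z* ≈ 152

From dz/dt = 0: 0.0104y* = 0.144, so y* = 13.8.
From dx/dt = 0: 0.865(1 - x*/951) = 0.0129·13.8, giving x* = 951·(1 - 0.206) = 755.
From dy/dt = 0: 0.00519·755 - 0.326 = 0.0236z*, so z* = 3.59/0.0236 = 152.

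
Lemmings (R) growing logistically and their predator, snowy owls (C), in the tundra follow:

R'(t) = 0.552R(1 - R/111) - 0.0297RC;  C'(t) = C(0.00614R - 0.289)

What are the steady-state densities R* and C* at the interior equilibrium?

From dC/dt = 0 with C > 0: 0.00614R* = 0.289, so R* = 47.1.
Substitute into dR/dt = 0: 0.552(1 - 47.1/111) = 0.0297C*.
The bracket is 0.576, giving C* = 0.318/0.0297 = 10.7.

R* ≈ 47.1, C* ≈ 10.7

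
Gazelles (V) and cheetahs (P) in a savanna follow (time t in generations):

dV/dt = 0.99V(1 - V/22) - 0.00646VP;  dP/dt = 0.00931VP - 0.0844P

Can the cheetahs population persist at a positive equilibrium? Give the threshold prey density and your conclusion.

The predator equation gives dP/dt > 0 only when V > 0.0844/0.00931 = 9.07.
Without the predator, V → K = 22. Since 22 > 9.07, the predator can invade and persist.

Threshold V = 9.07; K > 9.07, so yes, the predator persists.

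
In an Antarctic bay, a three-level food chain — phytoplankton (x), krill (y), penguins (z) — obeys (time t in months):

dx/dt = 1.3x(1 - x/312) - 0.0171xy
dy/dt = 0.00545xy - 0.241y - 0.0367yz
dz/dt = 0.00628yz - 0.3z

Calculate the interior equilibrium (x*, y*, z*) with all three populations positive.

x* ≈ 116, y* ≈ 47.8, z* ≈ 10.7

From dz/dt = 0: 0.00628y* = 0.3, so y* = 47.8.
From dx/dt = 0: 1.3(1 - x*/312) = 0.0171·47.8, giving x* = 312·(1 - 0.628) = 116.
From dy/dt = 0: 0.00545·116 - 0.241 = 0.0367z*, so z* = 0.391/0.0367 = 10.7.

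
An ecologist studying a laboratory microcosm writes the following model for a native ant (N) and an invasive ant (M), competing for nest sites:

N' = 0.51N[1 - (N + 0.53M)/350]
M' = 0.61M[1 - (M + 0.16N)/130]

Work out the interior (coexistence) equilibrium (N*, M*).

Setting both brackets to zero gives the nullclines N + 0.53M = 350 and 0.16N + M = 130.
Substituting M = 130 - 0.16N into the first: N(1 - 0.53·0.16) = 350 - 0.53·130.
So N* = 281/0.915 = 307, and then M* = 130 - 0.16·307 = 80.9.

N* ≈ 307, M* ≈ 80.9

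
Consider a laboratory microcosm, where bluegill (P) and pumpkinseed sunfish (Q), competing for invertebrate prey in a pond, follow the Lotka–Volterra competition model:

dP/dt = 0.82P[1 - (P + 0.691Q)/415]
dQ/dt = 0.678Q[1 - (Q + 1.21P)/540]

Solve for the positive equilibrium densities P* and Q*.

P* ≈ 255, Q* ≈ 231

Setting both brackets to zero gives the nullclines P + 0.691Q = 415 and 1.21P + Q = 540.
Substituting Q = 540 - 1.21P into the first: P(1 - 0.691·1.21) = 415 - 0.691·540.
So P* = 41.9/0.164 = 255, and then Q* = 540 - 1.21·255 = 231.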